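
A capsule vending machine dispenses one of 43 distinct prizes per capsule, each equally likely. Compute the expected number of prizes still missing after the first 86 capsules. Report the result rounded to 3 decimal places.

For each prize, P(unseen after 86) = (42/43)^86 = 0.1322.
By linearity of expectation, E[unseen] = 43·(42/43)^86 = 5.6836.

5.684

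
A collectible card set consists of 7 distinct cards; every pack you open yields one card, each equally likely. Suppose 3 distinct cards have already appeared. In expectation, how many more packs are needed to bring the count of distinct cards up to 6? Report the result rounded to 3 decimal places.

With k distinct cards already seen, the next new one takes an expected 7/(7-k) packs.
Sum over k = 3,...,5: E = 7/4 + 7/3 + 7/2 = 7.5833.

7.583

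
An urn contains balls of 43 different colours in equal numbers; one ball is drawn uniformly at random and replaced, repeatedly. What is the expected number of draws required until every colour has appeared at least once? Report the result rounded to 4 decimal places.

187.0499

The wait to go from k to k+1 distinct colours is geometric with mean 43/(43-k).
E[T] = 43/43 + 43/42 + 43/41 + ... + 43/2 + 43/1 = 43·H_{43}.
H_{43} = 4.35000, so E[T] = 187.04994.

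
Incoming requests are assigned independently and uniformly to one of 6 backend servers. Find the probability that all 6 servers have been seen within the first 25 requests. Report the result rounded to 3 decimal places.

0.938

Let A_i be the event that server i is missing after 25 requests. By inclusion–exclusion on the A_i,
P(all seen) = Σ_{j=0}^{6} (-1)^j C(6,j)((6-j)/6)^25
= 1.0000 - 0.0629 + 0.0006 - 0.0000 + 0.0000 - 0.0000 + 0.0000
= 0.9377.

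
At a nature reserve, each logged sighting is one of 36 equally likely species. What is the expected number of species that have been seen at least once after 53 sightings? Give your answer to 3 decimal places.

27.911

For each species, P(seen in 53 sightings) = 1 - (35/36)^53 = 0.7753.
By linearity of expectation, E[distinct seen] = 36·(1 - (35/36)^53) = 27.9113.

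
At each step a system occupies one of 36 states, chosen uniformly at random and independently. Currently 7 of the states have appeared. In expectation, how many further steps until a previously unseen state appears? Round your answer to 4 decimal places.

1.2414

The number of steps until the next new state is geometric with success probability 29/36, so its mean is 36/29.
E = 36/29 = 1.24138.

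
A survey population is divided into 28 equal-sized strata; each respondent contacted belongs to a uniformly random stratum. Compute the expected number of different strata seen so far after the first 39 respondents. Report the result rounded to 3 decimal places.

For each stratum, P(seen in 39 respondents) = 1 - (27/28)^39 = 0.7579.
By linearity of expectation, E[distinct seen] = 28·(1 - (27/28)^39) = 21.2208.

21.221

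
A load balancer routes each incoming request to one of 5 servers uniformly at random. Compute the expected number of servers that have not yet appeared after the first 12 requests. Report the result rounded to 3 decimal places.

0.344

For each server, P(unseen after 12) = (4/5)^12 = 0.0687.
By linearity of expectation, E[unseen] = 5·(4/5)^12 = 0.3436.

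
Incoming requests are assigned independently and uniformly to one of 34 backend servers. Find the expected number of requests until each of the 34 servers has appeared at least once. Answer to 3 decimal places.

Split into phases: going from k distinct to k+1 distinct takes on average 34/(34-k) requests.
E[T] = 34/34 + 34/33 + 34/32 + ... + 34/2 + 34/1 = 34·H_{34}.
H_{34} = 4.1182, so E[T] = 140.0191.

140.019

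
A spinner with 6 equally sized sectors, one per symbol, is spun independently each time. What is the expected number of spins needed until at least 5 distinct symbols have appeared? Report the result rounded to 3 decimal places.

With k distinct symbols already seen, the next new one arrives after an expected 6/(6-k) spins.
Sum over k = 0,...,4: E = 6/6 + 6/5 + 6/4 + 6/3 + 6/2 = 8.7000.

8.700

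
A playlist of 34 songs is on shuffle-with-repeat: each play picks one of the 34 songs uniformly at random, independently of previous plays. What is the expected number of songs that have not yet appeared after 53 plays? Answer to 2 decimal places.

For each song, P(unseen after 53) = (33/34)^53 = 0.206.
By linearity of expectation, E[unseen] = 34·(33/34)^53 = 6.988.

6.99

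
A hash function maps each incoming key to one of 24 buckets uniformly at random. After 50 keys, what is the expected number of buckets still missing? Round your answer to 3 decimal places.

For each bucket, P(unseen after 50) = (23/24)^50 = 0.1191.
By linearity of expectation, E[unseen] = 24·(23/24)^50 = 2.8579.

2.858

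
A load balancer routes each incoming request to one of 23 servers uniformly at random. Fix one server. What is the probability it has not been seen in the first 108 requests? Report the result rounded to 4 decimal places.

0.0082

Each request misses the fixed server with probability (23-1)/23 = 22/23, independently.
P(still missing after 108) = (22/23)^108 = 0.00822.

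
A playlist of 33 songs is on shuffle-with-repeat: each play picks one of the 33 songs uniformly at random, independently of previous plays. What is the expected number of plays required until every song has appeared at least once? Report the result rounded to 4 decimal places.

134.9303

The wait to go from k to k+1 distinct songs is geometric with mean 33/(33-k).
E[T] = 33/33 + 33/32 + 33/31 + ... + 33/2 + 33/1 = 33·H_{33}.
H_{33} = 4.08880, so E[T] = 134.93034.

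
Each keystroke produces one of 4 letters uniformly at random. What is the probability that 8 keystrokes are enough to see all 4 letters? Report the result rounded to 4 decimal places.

0.6229

By inclusion–exclusion over which letters are missing,
P(all seen) = Σ_{j=0}^{4} (-1)^j C(4,j)((4-j)/4)^8
= 1.00000 - 0.40045 + 0.02344 - 0.00006 + 0.00000
= 0.62292.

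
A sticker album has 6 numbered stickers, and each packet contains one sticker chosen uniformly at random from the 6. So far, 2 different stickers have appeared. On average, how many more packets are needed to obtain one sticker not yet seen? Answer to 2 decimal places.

Each packet yields a new sticker with probability (6-2)/6 = 4/6, so the wait is geometric with mean 6/4.
E = 6/4 = 1.500.

1.50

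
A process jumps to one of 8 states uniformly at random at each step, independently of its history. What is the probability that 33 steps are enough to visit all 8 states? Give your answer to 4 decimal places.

0.9045

By inclusion–exclusion over which states are missing,
P(all seen) = Σ_{j=0}^{8} (-1)^j C(8,j)((8-j)/8)^33
= 1.00000 - 0.09758 + 0.00211 - 0.00001 + 0.00000 - 0.00000 + 0.00000 - 0.00000 + 0.00000
= 0.90452.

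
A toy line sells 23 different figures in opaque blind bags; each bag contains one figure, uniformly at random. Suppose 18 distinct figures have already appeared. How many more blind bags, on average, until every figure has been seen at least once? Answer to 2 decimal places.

52.52

From k distinct to k+1 distinct takes on average 23/(23-k) blind bags.
Sum over k = 18,...,22: E = 23/5 + 23/4 + 23/3 + 23/2 + 23/1 = 52.517.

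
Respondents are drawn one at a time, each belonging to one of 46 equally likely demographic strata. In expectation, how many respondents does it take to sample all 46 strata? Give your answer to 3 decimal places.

Split into phases: going from k distinct to k+1 distinct takes on average 46/(46-k) respondents.
E[T] = 46/46 + 46/45 + 46/44 + ... + 46/2 + 46/1 = 46·H_{46}.
H_{46} = 4.4167, so E[T] = 203.1676.

203.168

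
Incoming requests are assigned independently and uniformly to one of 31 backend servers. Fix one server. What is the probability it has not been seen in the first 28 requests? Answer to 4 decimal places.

Each request misses the fixed server with probability (31-1)/31 = 30/31, independently.
P(still missing after 28) = (30/31)^28 = 0.39927.

0.3993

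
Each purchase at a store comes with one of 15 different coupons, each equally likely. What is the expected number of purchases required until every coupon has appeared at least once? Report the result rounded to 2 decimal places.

49.77

The wait to go from k to k+1 distinct coupons is geometric with mean 15/(15-k).
E[T] = 15/15 + 15/14 + 15/13 + ... + 15/2 + 15/1 = 15·H_{15}.
H_{15} = 3.318, so E[T] = 49.773.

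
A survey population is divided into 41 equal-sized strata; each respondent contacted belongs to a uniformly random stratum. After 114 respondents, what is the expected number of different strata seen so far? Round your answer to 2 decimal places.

38.54

For each stratum, P(seen in 114 respondents) = 1 - (40/41)^114 = 0.940.
By linearity of expectation, E[distinct seen] = 41·(1 - (40/41)^114) = 38.544.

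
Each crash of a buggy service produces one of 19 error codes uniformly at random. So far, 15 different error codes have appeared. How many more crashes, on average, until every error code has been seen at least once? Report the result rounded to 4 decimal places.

39.5833

With k distinct error codes already seen, the next new one takes an expected 19/(19-k) crashes.
Sum over k = 15,...,18: E = 19/4 + 19/3 + 19/2 + 19/1 = 39.58333.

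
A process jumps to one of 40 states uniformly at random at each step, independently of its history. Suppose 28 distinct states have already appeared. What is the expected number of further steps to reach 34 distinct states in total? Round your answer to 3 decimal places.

26.128

From k distinct to k+1 distinct takes on average 40/(40-k) steps.
Sum over k = 28,...,33: E = 40/12 + 40/11 + 40/10 + 40/9 + 40/8 + 40/7 = 26.1284.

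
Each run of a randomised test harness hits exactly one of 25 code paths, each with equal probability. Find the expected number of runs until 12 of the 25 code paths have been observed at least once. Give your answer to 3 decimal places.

15.896

Going from k to k+1 distinct takes a geometric number of runs with mean 25/(25-k).
Sum over k = 0,...,11: E = 25/25 + 25/24 + 25/23 + ... + 25/15 + 25/14 = 15.8956.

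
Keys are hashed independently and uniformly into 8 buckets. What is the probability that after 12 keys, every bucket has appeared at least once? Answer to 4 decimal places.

By inclusion–exclusion over which buckets are missing,
P(all seen) = Σ_{j=0}^{8} (-1)^j C(8,j)((8-j)/8)^12
= 1.00000 - 1.61134 + 0.88694 - 0.19895 + 0.01709 - 0.00043 + 0.00000 - 0.00000 + 0.00000
= 0.09331.

0.0933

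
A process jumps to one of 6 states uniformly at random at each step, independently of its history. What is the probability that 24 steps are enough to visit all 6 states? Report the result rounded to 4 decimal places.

0.9254

By inclusion–exclusion over which states are missing,
P(all seen) = Σ_{j=0}^{6} (-1)^j C(6,j)((6-j)/6)^24
= 1.00000 - 0.07547 + 0.00089 - 0.00000 + 0.00000 - 0.00000 + 0.00000
= 0.92542.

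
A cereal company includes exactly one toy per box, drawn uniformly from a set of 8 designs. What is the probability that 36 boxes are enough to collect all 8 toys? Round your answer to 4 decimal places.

0.9355

By inclusion–exclusion over which toys are missing,
P(all seen) = Σ_{j=0}^{8} (-1)^j C(8,j)((8-j)/8)^36
= 1.00000 - 0.06537 + 0.00089 - 0.00000 + 0.00000 - 0.00000 + 0.00000 - 0.00000 + 0.00000
= 0.93552.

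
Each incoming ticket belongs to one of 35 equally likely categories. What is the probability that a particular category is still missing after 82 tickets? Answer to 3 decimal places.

On each ticket the fixed category fails to appear with probability 34/35.
P(still missing after 82) = (34/35)^82 = 0.0928.

0.093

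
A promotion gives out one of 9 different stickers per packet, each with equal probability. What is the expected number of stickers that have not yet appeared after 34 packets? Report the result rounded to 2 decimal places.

For each sticker, P(unseen after 34) = (8/9)^34 = 0.018.
By linearity of expectation, E[unseen] = 9·(8/9)^34 = 0.164.

0.16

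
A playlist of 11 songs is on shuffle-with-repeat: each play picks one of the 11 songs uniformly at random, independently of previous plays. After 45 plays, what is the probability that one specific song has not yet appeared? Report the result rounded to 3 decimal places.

0.014

Each play misses the fixed song with probability (11-1)/11 = 10/11, independently.
P(still missing after 45) = (10/11)^45 = 0.0137.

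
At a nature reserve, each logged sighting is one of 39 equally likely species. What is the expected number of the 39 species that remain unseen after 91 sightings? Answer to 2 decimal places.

3.67

For each species, P(unseen after 91) = (38/39)^91 = 0.094.
By linearity of expectation, E[unseen] = 39·(38/39)^91 = 3.669.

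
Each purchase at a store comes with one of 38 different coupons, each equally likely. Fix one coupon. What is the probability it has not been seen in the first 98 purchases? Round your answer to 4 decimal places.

Each purchase misses the fixed coupon with probability (38-1)/38 = 37/38, independently.
P(still missing after 98) = (37/38)^98 = 0.07328.

0.0733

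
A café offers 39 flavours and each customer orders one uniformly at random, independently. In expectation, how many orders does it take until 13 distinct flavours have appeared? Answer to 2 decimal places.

15.57

With k distinct flavours already seen, the next new one arrives after an expected 39/(39-k) orders.
Sum over k = 0,...,12: E = 39/39 + 39/38 + 39/37 + ... + 39/28 + 39/27 = 15.566.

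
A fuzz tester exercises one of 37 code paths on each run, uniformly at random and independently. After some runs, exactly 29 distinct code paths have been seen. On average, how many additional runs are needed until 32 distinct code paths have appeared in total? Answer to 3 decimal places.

16.077

With k distinct code paths already seen, the next new one takes an expected 37/(37-k) runs.
Sum over k = 29,...,31: E = 37/8 + 37/7 + 37/6 = 16.0774.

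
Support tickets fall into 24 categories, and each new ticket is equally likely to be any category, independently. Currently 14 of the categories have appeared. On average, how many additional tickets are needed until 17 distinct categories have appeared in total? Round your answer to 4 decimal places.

8.0667

With k distinct categories already seen, the next new one takes an expected 24/(24-k) tickets.
Sum over k = 14,...,16: E = 24/10 + 24/9 + 24/8 = 8.06667.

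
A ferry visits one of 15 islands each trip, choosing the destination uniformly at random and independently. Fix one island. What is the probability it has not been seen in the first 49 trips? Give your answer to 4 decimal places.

Each trip misses the fixed island with probability (15-1)/15 = 14/15, independently.
P(still missing after 49) = (14/15)^49 = 0.03403.

0.0340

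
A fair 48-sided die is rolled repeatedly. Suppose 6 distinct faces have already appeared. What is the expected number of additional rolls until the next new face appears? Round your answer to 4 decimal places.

The number of rolls until the next new face is geometric with success probability 42/48, so its mean is 48/42.
E = 48/42 = 1.14286.

1.1429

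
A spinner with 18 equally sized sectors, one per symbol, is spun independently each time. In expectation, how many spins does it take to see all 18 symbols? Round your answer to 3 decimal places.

62.912

After k distinct symbols have appeared, the next spin gives a new one with probability (18-k)/18, so the expected wait for the (k+1)-th is 18/(18-k).
E[T] = 18/18 + 18/17 + 18/16 + ... + 18/2 + 18/1 = 18·H_{18}.
H_{18} = 3.4951, so E[T] = 62.9119.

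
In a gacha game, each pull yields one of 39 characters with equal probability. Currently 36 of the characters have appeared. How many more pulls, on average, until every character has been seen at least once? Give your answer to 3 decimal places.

71.500

The wait to go from k to k+1 distinct characters is geometric with mean 39/(39-k).
Sum over k = 36,...,38: E = 39/3 + 39/2 + 39/1 = 71.5000.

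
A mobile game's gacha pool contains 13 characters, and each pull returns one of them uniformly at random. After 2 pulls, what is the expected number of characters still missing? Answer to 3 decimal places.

For each character, P(unseen after 2) = (12/13)^2 = 0.8521.
By linearity of expectation, E[unseen] = 13·(12/13)^2 = 11.0769.

11.077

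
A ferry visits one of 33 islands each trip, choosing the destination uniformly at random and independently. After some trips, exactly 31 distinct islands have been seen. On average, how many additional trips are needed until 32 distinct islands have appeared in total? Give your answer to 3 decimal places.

From k distinct to k+1 distinct takes on average 33/(33-k) trips.
Only the k = 31 term is needed: E = 33/2 = 16.5000.

16.500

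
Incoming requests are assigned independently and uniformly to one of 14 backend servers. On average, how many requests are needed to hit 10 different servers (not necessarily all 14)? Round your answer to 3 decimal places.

16.355

Going from k to k+1 distinct takes a geometric number of requests with mean 14/(14-k).
Sum over k = 0,...,9: E = 14/14 + 14/13 + 14/12 + ... + 14/6 + 14/5 = 16.3552.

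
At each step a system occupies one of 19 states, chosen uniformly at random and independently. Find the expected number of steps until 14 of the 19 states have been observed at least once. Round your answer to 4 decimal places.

With k distinct states already seen, the next new one arrives after an expected 19/(19-k) steps.
Sum over k = 0,...,13: E = 19/19 + 19/18 + 19/17 + ... + 19/7 + 19/6 = 24.02372.

24.0237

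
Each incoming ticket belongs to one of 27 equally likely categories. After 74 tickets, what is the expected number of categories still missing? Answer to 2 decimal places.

For each category, P(unseen after 74) = (26/27)^74 = 0.061.
By linearity of expectation, E[unseen] = 27·(26/27)^74 = 1.654.

1.65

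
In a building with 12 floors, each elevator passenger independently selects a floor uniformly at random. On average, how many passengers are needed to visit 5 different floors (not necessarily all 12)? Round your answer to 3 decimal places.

6.124

With k distinct floors already seen, the next new one arrives after an expected 12/(12-k) passengers.
Sum over k = 0,...,4: E = 12/12 + 12/11 + 12/10 + 12/9 + 12/8 = 6.1242.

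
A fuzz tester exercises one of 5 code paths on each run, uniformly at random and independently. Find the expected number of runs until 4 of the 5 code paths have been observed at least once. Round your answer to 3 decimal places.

6.417

With k distinct code paths already seen, the next new one arrives after an expected 5/(5-k) runs.
Sum over k = 0,...,3: E = 5/5 + 5/4 + 5/3 + 5/2 = 6.4167.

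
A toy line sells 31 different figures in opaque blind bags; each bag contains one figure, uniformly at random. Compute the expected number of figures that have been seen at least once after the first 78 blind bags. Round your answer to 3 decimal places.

28.598

For each figure, P(seen in 78 blind bags) = 1 - (30/31)^78 = 0.9225.
By linearity of expectation, E[distinct seen] = 31·(1 - (30/31)^78) = 28.5978.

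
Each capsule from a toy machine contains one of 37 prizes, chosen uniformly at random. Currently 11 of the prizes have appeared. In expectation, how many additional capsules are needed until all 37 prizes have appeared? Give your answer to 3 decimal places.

142.614

With k distinct prizes already seen, the next new one takes an expected 37/(37-k) capsules.
Sum over k = 11,...,36: E = 37/26 + 37/25 + 37/24 + ... + 37/2 + 37/1 = 142.6135.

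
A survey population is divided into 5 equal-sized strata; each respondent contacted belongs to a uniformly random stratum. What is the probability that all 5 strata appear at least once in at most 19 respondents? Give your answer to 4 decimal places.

By inclusion–exclusion over which strata are missing,
P(all seen) = Σ_{j=0}^{5} (-1)^j C(5,j)((5-j)/5)^19
= 1.00000 - 0.07206 + 0.00061 - 0.00000 + 0.00000 - 0.00000
= 0.92855.

0.9286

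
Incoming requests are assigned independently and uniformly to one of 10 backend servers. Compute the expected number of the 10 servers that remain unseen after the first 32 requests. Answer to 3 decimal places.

0.343

For each server, P(unseen after 32) = (9/10)^32 = 0.0343.
By linearity of expectation, E[unseen] = 10·(9/10)^32 = 0.3434.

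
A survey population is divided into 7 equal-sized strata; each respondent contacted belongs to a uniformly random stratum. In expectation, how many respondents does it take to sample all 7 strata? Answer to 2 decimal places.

Split into phases: going from k distinct to k+1 distinct takes on average 7/(7-k) respondents.
E[T] = 7/7 + 7/6 + 7/5 + ... + 7/2 + 7/1 = 7·H_{7}.
H_{7} = 2.593, so E[T] = 18.150.

18.15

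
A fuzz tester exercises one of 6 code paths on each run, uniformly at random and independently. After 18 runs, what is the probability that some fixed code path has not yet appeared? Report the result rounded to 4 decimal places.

Each run misses the fixed code path with probability (6-1)/6 = 5/6, independently.
P(still missing after 18) = (5/6)^18 = 0.03756.

0.0376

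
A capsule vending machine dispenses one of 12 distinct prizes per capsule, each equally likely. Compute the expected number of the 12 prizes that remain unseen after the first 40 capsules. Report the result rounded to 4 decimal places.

For each prize, P(unseen after 40) = (11/12)^40 = 0.03079.
By linearity of expectation, E[unseen] = 12·(11/12)^40 = 0.36952.

0.3695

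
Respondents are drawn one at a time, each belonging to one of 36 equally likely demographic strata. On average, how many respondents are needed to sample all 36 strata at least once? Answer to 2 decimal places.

Split into phases: going from k distinct to k+1 distinct takes on average 36/(36-k) respondents.
E[T] = 36/36 + 36/35 + 36/34 + ... + 36/2 + 36/1 = 36·H_{36}.
H_{36} = 4.175, so E[T] = 150.284.

150.28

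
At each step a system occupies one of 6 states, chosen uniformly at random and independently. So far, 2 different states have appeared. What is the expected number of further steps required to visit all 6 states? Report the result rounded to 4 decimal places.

12.5000

With k distinct states already seen, the next new one takes an expected 6/(6-k) steps.
Sum over k = 2,...,5: E = 6/4 + 6/3 + 6/2 + 6/1 = 12.50000.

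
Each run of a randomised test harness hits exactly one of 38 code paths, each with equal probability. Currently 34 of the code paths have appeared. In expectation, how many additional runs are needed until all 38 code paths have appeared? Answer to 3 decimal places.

With k distinct code paths already seen, the next new one takes an expected 38/(38-k) runs.
Sum over k = 34,...,37: E = 38/4 + 38/3 + 38/2 + 38/1 = 79.1667.

79.167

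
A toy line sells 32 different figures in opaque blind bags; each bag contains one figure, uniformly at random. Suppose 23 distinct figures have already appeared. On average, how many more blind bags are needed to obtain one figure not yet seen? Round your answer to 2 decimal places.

3.56

Each blind bag yields a new figure with probability (32-23)/32 = 9/32, so the wait is geometric with mean 32/9.
E = 32/9 = 3.556.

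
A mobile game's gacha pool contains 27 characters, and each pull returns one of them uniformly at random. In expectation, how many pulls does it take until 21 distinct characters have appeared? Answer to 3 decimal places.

38.919

Going from k to k+1 distinct takes a geometric number of pulls with mean 27/(27-k).
Sum over k = 0,...,20: E = 27/27 + 27/26 + 27/25 + ... + 27/8 + 27/7 = 38.9193.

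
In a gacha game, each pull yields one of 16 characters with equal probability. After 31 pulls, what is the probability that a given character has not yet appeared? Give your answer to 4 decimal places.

On each pull the fixed character fails to appear with probability 15/16.
P(still missing after 31) = (15/16)^31 = 0.13524.

0.1352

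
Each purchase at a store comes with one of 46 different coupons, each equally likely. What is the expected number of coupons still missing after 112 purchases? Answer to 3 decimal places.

For each coupon, P(unseen after 112) = (45/46)^112 = 0.0853.
By linearity of expectation, E[unseen] = 46·(45/46)^112 = 3.9236.

3.924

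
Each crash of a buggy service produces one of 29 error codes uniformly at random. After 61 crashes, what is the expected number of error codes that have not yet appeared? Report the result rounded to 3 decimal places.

For each error code, P(unseen after 61) = (28/29)^61 = 0.1176.
By linearity of expectation, E[unseen] = 29·(28/29)^61 = 3.4100.

3.410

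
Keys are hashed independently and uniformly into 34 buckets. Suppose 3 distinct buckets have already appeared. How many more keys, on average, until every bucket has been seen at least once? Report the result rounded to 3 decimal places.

The wait to go from k to k+1 distinct buckets is geometric with mean 34/(34-k).
Sum over k = 3,...,33: E = 34/31 + 34/30 + 34/29 + ... + 34/2 + 34/1 = 136.9263.

136.926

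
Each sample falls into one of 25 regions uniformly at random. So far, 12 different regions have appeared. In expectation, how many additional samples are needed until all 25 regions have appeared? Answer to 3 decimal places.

79.503

From k distinct to k+1 distinct takes on average 25/(25-k) samples.
Sum over k = 12,...,24: E = 25/13 + 25/12 + 25/11 + ... + 25/2 + 25/1 = 79.5033.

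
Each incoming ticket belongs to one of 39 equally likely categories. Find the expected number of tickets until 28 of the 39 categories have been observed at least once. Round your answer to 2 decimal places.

48.11

With k distinct categories already seen, the next new one arrives after an expected 39/(39-k) tickets.
Sum over k = 0,...,27: E = 39/39 + 39/38 + 39/37 + ... + 39/13 + 39/12 = 48.113.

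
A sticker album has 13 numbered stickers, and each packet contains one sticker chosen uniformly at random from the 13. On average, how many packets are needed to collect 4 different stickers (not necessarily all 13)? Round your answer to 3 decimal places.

4.565

With k distinct stickers already seen, the next new one arrives after an expected 13/(13-k) packets.
Sum over k = 0,...,3: E = 13/13 + 13/12 + 13/11 + 13/10 = 4.5652.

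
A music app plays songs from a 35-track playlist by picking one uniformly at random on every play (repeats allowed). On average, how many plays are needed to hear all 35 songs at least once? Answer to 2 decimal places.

145.14

Split into phases: going from k distinct to k+1 distinct takes on average 35/(35-k) plays.
E[T] = 35/35 + 35/34 + 35/33 + ... + 35/2 + 35/1 = 35·H_{35}.
H_{35} = 4.147, so E[T] = 145.137.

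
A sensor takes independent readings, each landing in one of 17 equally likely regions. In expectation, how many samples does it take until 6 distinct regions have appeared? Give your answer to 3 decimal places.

With k distinct regions already seen, the next new one arrives after an expected 17/(17-k) samples.
Sum over k = 0,...,5: E = 17/17 + 17/16 + 17/15 + 17/14 + 17/13 + 17/12 = 7.1345.

7.134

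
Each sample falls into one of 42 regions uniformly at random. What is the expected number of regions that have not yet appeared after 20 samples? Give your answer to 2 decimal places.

For each region, P(unseen after 20) = (41/42)^20 = 0.618.
By linearity of expectation, E[unseen] = 42·(41/42)^20 = 25.938.

25.94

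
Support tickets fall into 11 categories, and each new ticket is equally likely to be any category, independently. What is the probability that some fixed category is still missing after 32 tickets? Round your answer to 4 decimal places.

Each ticket misses the fixed category with probability (11-1)/11 = 10/11, independently.
P(still missing after 32) = (10/11)^32 = 0.04736.

0.0474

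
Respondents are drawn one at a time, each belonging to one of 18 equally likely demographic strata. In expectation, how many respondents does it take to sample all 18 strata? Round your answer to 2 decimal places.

The wait to go from k to k+1 distinct strata is geometric with mean 18/(18-k).
E[T] = 18/18 + 18/17 + 18/16 + ... + 18/2 + 18/1 = 18·H_{18}.
H_{18} = 3.495, so E[T] = 62.912.

62.91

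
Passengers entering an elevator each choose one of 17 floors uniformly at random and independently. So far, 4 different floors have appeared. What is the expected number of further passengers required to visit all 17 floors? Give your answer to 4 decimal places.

54.0623

The wait to go from k to k+1 distinct floors is geometric with mean 17/(17-k).
Sum over k = 4,...,16: E = 17/13 + 17/12 + 17/11 + ... + 17/2 + 17/1 = 54.06227.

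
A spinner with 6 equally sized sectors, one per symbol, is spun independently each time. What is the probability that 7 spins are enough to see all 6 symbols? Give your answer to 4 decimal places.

0.0540

Let A_i be the event that symbol i is missing after 7 spins. By inclusion–exclusion on the A_i,
P(all seen) = Σ_{j=0}^{6} (-1)^j C(6,j)((6-j)/6)^7
= 1.00000 - 1.67449 + 0.87791 - 0.15625 + 0.00686 - 0.00002 + 0.00000
= 0.05401.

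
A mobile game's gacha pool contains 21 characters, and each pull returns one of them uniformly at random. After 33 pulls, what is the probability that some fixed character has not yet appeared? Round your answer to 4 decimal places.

Each pull misses the fixed character with probability (21-1)/21 = 20/21, independently.
P(still missing after 33) = (20/21)^33 = 0.19987.

0.1999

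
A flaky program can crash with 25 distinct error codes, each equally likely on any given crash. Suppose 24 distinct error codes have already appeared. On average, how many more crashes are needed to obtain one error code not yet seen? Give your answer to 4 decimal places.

25.0000

The number of crashes until the next new error code is geometric with success probability 1/25, so its mean is 25/1.
E = 25/1 = 25.00000.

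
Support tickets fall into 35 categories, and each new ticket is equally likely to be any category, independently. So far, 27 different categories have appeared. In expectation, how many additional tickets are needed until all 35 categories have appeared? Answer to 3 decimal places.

95.125

From k distinct to k+1 distinct takes on average 35/(35-k) tickets.
Sum over k = 27,...,34: E = 35/8 + 35/7 + 35/6 + ... + 35/2 + 35/1 = 95.1250.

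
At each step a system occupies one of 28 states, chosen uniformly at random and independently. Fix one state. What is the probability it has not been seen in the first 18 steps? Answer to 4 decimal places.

0.5196

Each step misses the fixed state with probability (28-1)/28 = 27/28, independently.
P(still missing after 18) = (27/28)^18 = 0.51964.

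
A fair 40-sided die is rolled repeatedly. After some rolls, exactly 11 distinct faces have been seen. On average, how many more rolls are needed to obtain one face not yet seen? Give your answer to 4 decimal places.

1.3793

Each roll yields a new face with probability (40-11)/40 = 29/40, so the wait is geometric with mean 40/29.
E = 40/29 = 1.37931.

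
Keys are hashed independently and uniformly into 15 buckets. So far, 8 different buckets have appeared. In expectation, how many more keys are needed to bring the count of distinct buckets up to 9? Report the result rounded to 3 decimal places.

2.143

With k distinct buckets already seen, the next new one takes an expected 15/(15-k) keys.
Only the k = 8 term is needed: E = 15/7 = 2.1429.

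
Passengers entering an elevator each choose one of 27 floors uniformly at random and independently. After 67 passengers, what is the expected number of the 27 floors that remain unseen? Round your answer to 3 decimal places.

For each floor, P(unseen after 67) = (26/27)^67 = 0.0798.
By linearity of expectation, E[unseen] = 27·(26/27)^67 = 2.1538.

2.154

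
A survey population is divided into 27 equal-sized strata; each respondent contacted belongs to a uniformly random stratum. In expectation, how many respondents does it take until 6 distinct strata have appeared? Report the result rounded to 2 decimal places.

6.64

With k distinct strata already seen, the next new one arrives after an expected 27/(27-k) respondents.
Sum over k = 0,...,5: E = 27/27 + 27/26 + 27/25 + 27/24 + 27/23 + 27/22 = 6.645.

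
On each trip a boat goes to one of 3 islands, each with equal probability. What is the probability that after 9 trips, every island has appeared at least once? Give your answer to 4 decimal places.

Let A_i be the event that island i is missing after 9 trips. By inclusion–exclusion on the A_i,
P(all seen) = Σ_{j=0}^{3} (-1)^j C(3,j)((3-j)/3)^9
= 1.00000 - 0.07804 + 0.00015 - 0.00000
= 0.92212.

0.9221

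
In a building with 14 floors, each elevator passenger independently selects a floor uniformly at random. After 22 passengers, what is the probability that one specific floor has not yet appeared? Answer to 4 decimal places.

On each passenger the fixed floor fails to appear with probability 13/14.
P(still missing after 22) = (13/14)^22 = 0.19586.

0.1959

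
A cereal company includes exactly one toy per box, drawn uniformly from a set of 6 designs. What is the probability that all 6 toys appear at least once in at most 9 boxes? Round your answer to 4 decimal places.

0.1890

Let A_i be the event that toy i is missing after 9 boxes. By inclusion–exclusion on the A_i,
P(all seen) = Σ_{j=0}^{6} (-1)^j C(6,j)((6-j)/6)^9
= 1.00000 - 1.16284 + 0.39018 - 0.03906 + 0.00076 - 0.00000 + 0.00000
= 0.18904.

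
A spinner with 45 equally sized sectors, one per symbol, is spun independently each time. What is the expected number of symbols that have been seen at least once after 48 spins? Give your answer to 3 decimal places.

29.698

For each symbol, P(seen in 48 spins) = 1 - (44/45)^48 = 0.6600.
By linearity of expectation, E[distinct seen] = 45·(1 - (44/45)^48) = 29.6983.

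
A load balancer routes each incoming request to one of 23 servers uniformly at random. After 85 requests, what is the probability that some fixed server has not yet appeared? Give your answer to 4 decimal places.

0.0229

Each request misses the fixed server with probability (23-1)/23 = 22/23, independently.
P(still missing after 85) = (22/23)^85 = 0.02286.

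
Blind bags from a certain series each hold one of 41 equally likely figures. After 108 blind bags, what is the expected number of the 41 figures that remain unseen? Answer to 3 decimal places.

For each figure, P(unseen after 108) = (40/41)^108 = 0.0695.
By linearity of expectation, E[unseen] = 41·(40/41)^108 = 2.8484.

2.848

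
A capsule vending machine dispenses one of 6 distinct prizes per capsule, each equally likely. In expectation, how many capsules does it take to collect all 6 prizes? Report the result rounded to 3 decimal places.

14.700

After k distinct prizes have appeared, the next capsule gives a new one with probability (6-k)/6, so the expected wait for the (k+1)-th is 6/(6-k).
E[T] = 6/6 + 6/5 + 6/4 + 6/3 + 6/2 + 6/1 = 6·H_{6}.
H_{6} = 2.4500, so E[T] = 14.7000.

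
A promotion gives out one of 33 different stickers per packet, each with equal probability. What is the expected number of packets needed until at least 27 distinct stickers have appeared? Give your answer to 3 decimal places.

With k distinct stickers already seen, the next new one arrives after an expected 33/(33-k) packets.
Sum over k = 0,...,26: E = 33/33 + 33/32 + 33/31 + ... + 33/8 + 33/7 = 54.0803.

54.080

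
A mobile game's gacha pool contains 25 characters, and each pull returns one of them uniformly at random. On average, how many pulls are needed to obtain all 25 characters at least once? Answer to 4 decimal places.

95.3990

After k distinct characters have appeared, the next pull gives a new one with probability (25-k)/25, so the expected wait for the (k+1)-th is 25/(25-k).
E[T] = 25/25 + 25/24 + 25/23 + ... + 25/2 + 25/1 = 25·H_{25}.
H_{25} = 3.81596, so E[T] = 95.39895.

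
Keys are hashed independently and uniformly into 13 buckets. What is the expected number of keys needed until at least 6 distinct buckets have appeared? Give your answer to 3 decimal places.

7.635

Going from k to k+1 distinct takes a geometric number of keys with mean 13/(13-k).
Sum over k = 0,...,5: E = 13/13 + 13/12 + 13/11 + 13/10 + 13/9 + 13/8 = 7.6346.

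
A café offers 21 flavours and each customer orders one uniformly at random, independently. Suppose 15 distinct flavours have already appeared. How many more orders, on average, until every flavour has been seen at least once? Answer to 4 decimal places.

With k distinct flavours already seen, the next new one takes an expected 21/(21-k) orders.
Sum over k = 15,...,20: E = 21/6 + 21/5 + 21/4 + 21/3 + 21/2 + 21/1 = 51.45000.

51.4500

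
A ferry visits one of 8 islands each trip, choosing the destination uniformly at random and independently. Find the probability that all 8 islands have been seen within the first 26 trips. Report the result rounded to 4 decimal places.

0.7670

By inclusion–exclusion over which islands are missing,
P(all seen) = Σ_{j=0}^{8} (-1)^j C(8,j)((8-j)/8)^26
= 1.00000 - 0.24848 + 0.01580 - 0.00028 + 0.00000 - 0.00000 + 0.00000 - 0.00000 + 0.00000
= 0.76704.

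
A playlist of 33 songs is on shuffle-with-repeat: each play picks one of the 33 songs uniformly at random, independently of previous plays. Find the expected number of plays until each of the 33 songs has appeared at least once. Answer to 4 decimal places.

After k distinct songs have appeared, the next play gives a new one with probability (33-k)/33, so the expected wait for the (k+1)-th is 33/(33-k).
E[T] = 33/33 + 33/32 + 33/31 + ... + 33/2 + 33/1 = 33·H_{33}.
H_{33} = 4.08880, so E[T] = 134.93034.

134.9303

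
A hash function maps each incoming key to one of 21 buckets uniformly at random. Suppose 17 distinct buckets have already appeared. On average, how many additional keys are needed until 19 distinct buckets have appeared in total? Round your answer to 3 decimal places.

12.250

With k distinct buckets already seen, the next new one takes an expected 21/(21-k) keys.
Sum over k = 17,...,18: E = 21/4 + 21/3 = 12.2500.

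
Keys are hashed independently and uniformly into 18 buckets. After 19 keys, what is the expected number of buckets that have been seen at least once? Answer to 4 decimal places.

11.9239

For each bucket, P(seen in 19 keys) = 1 - (17/18)^19 = 0.66244.
By linearity of expectation, E[distinct seen] = 18·(1 - (17/18)^19) = 11.92391.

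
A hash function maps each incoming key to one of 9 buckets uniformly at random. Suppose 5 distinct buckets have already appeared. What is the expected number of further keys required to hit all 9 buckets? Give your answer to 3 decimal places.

From k distinct to k+1 distinct takes on average 9/(9-k) keys.
Sum over k = 5,...,8: E = 9/4 + 9/3 + 9/2 + 9/1 = 18.7500.

18.750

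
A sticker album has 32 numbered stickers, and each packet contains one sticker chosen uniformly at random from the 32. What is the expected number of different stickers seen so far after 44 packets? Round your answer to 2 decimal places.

24.08

For each sticker, P(seen in 44 packets) = 1 - (31/32)^44 = 0.753.
By linearity of expectation, E[distinct seen] = 32·(1 - (31/32)^44) = 24.085.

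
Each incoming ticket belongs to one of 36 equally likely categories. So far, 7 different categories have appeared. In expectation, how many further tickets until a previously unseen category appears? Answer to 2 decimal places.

The number of tickets until the next new category is geometric with success probability 29/36, so its mean is 36/29.
E = 36/29 = 1.241.

1.24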